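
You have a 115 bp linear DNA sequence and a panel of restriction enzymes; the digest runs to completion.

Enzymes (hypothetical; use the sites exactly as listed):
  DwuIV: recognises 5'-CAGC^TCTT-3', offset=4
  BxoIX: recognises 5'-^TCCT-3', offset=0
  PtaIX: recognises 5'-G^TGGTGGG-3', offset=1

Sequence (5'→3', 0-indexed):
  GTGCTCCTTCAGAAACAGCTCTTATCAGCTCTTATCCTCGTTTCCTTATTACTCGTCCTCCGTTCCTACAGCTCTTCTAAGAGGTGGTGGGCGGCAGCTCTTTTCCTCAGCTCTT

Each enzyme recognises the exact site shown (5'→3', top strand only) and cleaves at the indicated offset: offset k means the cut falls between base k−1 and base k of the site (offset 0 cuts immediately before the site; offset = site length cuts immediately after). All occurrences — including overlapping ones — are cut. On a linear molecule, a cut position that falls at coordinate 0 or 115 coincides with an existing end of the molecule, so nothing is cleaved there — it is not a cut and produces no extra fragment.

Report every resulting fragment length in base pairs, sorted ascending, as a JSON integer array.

Site scan:
  DwuIV (CAGCTCTT, off=4): starts [15, 25, 68, 94, 107] → cuts [19, 29, 72, 98, 111]
  BxoIX (TCCT, off=0): starts [4, 34, 42, 55, 63, 103] → cuts [4, 34, 42, 55, 63, 103]
  PtaIX (GTGGTGGG, off=1): starts [83] → cuts [84]

Pooled cuts: [4, 19, 29, 34, 42, 55, 63, 72, 84, 98, 103, 111]

Fragments:
  [0,4): 4 bp
  [4,19): 15 bp
  [19,29): 10 bp
  [29,34): 5 bp
  [34,42): 8 bp
  [42,55): 13 bp
  [55,63): 8 bp
  [63,72): 9 bp
  [72,84): 12 bp
  [84,98): 14 bp
  [98,103): 5 bp
  [103,111): 8 bp
  [111,115): 4 bp

[4,4,5,5,8,8,8,9,10,12,13,14,15]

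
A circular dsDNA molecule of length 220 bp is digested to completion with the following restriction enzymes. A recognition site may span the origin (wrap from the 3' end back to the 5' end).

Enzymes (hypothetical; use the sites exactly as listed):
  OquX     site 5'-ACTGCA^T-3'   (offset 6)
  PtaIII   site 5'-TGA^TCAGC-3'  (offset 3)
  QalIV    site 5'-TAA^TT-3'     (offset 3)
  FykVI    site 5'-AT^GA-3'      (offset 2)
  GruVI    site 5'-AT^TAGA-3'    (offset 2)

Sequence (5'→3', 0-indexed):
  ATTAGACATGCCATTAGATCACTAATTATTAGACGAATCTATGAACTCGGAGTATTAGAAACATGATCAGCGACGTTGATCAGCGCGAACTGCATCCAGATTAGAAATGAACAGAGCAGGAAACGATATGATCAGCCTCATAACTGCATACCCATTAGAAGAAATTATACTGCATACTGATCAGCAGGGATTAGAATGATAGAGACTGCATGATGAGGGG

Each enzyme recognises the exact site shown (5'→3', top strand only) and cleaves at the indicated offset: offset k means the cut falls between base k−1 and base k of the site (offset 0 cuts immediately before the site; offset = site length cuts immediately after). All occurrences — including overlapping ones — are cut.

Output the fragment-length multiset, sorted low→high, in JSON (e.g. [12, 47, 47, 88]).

Site scan:
  OquX (ACTGCAT, off=6): starts [88, 142, 168, 204] → cuts [94, 148, 174, 210]
  PtaIII (TGATCAGC, off=3): starts [63, 76, 128, 177] → cuts [66, 79, 131, 180]
  QalIV (TAATT, off=3): starts [22] → cuts [25]
  FykVI (ATGA, off=2): starts [40, 62, 106, 127, 195, 209, 212] → cuts [42, 64, 108, 129, 197, 211, 214]
  GruVI (ATTAGA, off=2): starts [0, 12, 27, 53, 99, 153, 189] → cuts [2, 14, 29, 55, 101, 155, 191]

Pooled cuts: [2, 14, 25, 29, 42, 55, 64, 66, 79, 94, 101, 108, 129, 131, 148, 155, 174, 180, 191, 197, 210, 211, 214]

Fragments:
  2→14: 12 bp
  14→25: 11 bp
  25→29: 4 bp
  29→42: 13 bp
  42→55: 13 bp
  55→64: 9 bp
  64→66: 2 bp
  66→79: 13 bp
  79→94: 15 bp
  94→101: 7 bp
  101→108: 7 bp
  108→129: 21 bp
  129→131: 2 bp
  131→148: 17 bp
  148→155: 7 bp
  155→174: 19 bp
  174→180: 6 bp
  180→191: 11 bp
  191→197: 6 bp
  197→210: 13 bp
  210→211: 1 bp
  211→214: 3 bp
  214→2 (wrap): 220-214+2 = 8 bp

[1,2,2,3,4,6,6,7,7,7,8,9,11,11,12,13,13,13,13,15,17,19,21]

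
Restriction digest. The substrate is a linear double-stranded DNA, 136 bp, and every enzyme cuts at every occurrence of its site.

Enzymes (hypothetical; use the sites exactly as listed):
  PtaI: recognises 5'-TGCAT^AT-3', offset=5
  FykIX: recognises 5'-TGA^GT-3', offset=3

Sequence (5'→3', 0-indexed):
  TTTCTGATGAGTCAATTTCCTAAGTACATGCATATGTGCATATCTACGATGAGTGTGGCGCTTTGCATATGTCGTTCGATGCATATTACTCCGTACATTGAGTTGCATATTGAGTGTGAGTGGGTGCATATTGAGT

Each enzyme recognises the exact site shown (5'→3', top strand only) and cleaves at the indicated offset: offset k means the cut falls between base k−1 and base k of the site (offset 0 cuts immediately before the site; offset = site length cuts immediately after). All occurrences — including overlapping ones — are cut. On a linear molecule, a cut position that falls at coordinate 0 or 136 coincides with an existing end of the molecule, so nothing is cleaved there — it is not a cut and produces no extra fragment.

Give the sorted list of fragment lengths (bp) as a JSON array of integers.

[2,5,5,6,7,8,10,10,11,16,16,17,23]

Per-enzyme occurrences:
  PtaI TGCATAT/5: at [28, 36, 63, 79, 103, 124] ⇒ [33, 41, 68, 84, 108, 129]
  FykIX TGAGT/3: at [7, 49, 98, 110, 116, 131] ⇒ [10, 52, 101, 113, 119, 134]

All cut coordinates (distinct, sorted): [10, 33, 41, 52, 68, 84, 101, 108, 113, 119, 129, 134]

Fragment lengths:
  [0,10): 10 bp
  [10,33): 23 bp
  [33,41): 8 bp
  [41,52): 11 bp
  [52,68): 16 bp
  [68,84): 16 bp
  [84,101): 17 bp
  [101,108): 7 bp
  [108,113): 5 bp
  [113,119): 6 bp
  [119,129): 10 bp
  [129,134): 5 bp
  [134,136): 2 bp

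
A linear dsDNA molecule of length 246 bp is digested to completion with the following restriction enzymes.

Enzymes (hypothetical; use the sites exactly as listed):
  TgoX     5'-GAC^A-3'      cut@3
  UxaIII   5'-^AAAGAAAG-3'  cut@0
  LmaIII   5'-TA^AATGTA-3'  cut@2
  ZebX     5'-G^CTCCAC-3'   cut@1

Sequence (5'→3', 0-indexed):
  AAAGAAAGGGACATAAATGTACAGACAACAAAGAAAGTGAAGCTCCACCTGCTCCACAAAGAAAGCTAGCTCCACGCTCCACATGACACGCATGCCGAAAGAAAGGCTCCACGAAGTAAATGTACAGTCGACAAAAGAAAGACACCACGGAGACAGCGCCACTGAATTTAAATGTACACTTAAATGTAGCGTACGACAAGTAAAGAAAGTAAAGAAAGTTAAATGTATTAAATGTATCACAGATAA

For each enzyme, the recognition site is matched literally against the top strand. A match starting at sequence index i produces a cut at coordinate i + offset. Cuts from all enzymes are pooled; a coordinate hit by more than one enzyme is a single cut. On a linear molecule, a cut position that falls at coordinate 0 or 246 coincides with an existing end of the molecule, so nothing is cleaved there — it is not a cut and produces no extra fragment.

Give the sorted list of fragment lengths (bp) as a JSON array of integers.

[1,3,3,4,6,7,9,9,9,9,10,10,11,11,11,11,12,12,12,12,13,14,15,16,16]

Per-enzyme occurrences:
  TgoX (GACA, off=3): starts [9, 23, 84, 129, 140, 151, 194] → cuts [12, 26, 87, 132, 143, 154, 197]
  UxaIII (AAAGAAAG, off=0): starts [0, 29, 57, 97, 133, 201, 210] → cuts [29, 57, 97, 133, 201, 210] (position 0 is a terminus of the linear molecule — no cut)
  LmaIII (TAAATGTA, off=2): starts [13, 116, 168, 180, 219, 228] → cuts [15, 118, 170, 182, 221, 230]
  ZebX (GCTCCAC, off=1): starts [41, 50, 68, 75, 105] → cuts [42, 51, 69, 76, 106]

Pooled cuts: [12, 15, 26, 29, 42, 51, 57, 69, 76, 87, 97, 106, 118, 132, 133, 143, 154, 170, 182, 197, 201, 210, 221, 230]

Fragment lengths:
  [0,12): 12 bp
  [12,15): 3 bp
  [15,26): 11 bp
  [26,29): 3 bp
  [29,42): 13 bp
  [42,51): 9 bp
  [51,57): 6 bp
  [57,69): 12 bp
  [69,76): 7 bp
  [76,87): 11 bp
  [87,97): 10 bp
  [97,106): 9 bp
  [106,118): 12 bp
  [118,132): 14 bp
  [132,133): 1 bp
  [133,143): 10 bp
  [143,154): 11 bp
  [154,170): 16 bp
  [170,182): 12 bp
  [182,197): 15 bp
  [197,201): 4 bp
  [201,210): 9 bp
  [210,221): 11 bp
  [221,230): 9 bp
  [230,246): 16 bp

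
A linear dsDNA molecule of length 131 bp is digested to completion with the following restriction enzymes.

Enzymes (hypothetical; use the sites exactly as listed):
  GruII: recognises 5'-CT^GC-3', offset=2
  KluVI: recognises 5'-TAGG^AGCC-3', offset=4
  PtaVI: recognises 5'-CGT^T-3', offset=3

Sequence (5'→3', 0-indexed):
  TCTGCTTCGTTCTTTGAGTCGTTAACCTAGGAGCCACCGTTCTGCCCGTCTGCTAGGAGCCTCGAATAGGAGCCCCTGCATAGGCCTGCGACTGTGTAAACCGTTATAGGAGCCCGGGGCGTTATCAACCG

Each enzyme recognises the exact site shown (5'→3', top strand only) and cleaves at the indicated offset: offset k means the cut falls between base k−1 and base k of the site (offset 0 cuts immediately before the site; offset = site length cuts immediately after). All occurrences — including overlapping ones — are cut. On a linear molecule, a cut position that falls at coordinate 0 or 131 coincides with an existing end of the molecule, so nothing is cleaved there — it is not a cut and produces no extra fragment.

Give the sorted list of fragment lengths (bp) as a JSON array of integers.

Site scan:
  GruII CTGC/2: at [1, 41, 49, 75, 85] ⇒ [3, 43, 51, 77, 87]
  KluVI TAGGAGCC/4: at [27, 53, 66, 106] ⇒ [31, 57, 70, 110]
  PtaVI CGTT/3: at [7, 19, 37, 101, 119] ⇒ [10, 22, 40, 104, 122]

Pooled cuts: [3, 10, 22, 31, 40, 43, 51, 57, 70, 77, 87, 104, 110, 122]

Fragments:
  [0,3): 3 bp
  [3,10): 7 bp
  [10,22): 12 bp
  [22,31): 9 bp
  [31,40): 9 bp
  [40,43): 3 bp
  [43,51): 8 bp
  [51,57): 6 bp
  [57,70): 13 bp
  [70,77): 7 bp
  [77,87): 10 bp
  [87,104): 17 bp
  [104,110): 6 bp
  [110,122): 12 bp
  [122,131): 9 bp

[3,3,6,6,7,7,8,9,9,9,10,12,12,13,17]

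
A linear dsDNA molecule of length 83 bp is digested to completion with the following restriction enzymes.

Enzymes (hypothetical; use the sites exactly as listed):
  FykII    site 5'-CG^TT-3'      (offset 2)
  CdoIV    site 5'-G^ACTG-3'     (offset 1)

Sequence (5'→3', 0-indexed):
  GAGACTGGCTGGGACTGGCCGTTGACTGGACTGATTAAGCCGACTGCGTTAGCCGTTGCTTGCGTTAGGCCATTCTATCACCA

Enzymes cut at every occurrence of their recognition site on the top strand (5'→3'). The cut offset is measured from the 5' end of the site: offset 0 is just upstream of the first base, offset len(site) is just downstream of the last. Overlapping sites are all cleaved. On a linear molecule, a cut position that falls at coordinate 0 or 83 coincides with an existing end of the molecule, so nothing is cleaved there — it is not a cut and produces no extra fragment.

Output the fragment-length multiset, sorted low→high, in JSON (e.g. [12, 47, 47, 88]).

Site scan:
  FykII (CGTT, off=2): starts [19, 46, 53, 62] → cuts [21, 48, 55, 64]
  CdoIV (GACTG, off=1): starts [2, 12, 23, 28, 41] → cuts [3, 13, 24, 29, 42]

All cut coordinates (distinct, sorted): [3, 13, 21, 24, 29, 42, 48, 55, 64]

Fragments:
  [0,3): 3 bp
  [3,13): 10 bp
  [13,21): 8 bp
  [21,24): 3 bp
  [24,29): 5 bp
  [29,42): 13 bp
  [42,48): 6 bp
  [48,55): 7 bp
  [55,64): 9 bp
  [64,83): 19 bp

[3,3,5,6,7,8,9,10,13,19]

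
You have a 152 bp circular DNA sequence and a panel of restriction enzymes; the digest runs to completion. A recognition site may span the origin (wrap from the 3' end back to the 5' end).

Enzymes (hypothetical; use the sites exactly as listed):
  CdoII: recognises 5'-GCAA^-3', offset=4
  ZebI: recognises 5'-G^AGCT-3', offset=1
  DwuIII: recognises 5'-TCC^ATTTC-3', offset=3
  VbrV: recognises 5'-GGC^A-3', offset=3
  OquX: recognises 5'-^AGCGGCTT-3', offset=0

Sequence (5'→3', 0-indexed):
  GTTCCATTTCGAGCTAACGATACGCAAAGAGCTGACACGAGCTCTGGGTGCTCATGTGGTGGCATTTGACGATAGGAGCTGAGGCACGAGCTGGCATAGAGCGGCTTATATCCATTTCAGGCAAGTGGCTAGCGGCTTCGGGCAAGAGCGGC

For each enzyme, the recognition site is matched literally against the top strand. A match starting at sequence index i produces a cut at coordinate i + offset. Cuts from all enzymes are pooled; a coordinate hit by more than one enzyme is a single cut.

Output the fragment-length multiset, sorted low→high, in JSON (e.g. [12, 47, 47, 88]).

[2,2,2,3,4,6,6,7,9,9,10,12,13,13,14,16,24]

Site scan:
  CdoII GCAA/4: at [23, 120, 141] ⇒ [27, 124, 145]
  ZebI GAGCT/1: at [10, 28, 38, 75, 87] ⇒ [11, 29, 39, 76, 88]
  DwuIII TCCATTTC/3: at [2, 110] ⇒ [5, 113]
  VbrV GGCA/3: at [60, 82, 92, 119, 140] ⇒ [63, 85, 95, 122, 143]
  OquX AGCGGCTT/0: at [99, 130] ⇒ [99, 130]

All cut coordinates (distinct, sorted): [5, 11, 27, 29, 39, 63, 76, 85, 88, 95, 99, 113, 122, 124, 130, 143, 145]

Fragments:
  5→11: 6 bp
  11→27: 16 bp
  27→29: 2 bp
  29→39: 10 bp
  39→63: 24 bp
  63→76: 13 bp
  76→85: 9 bp
  85→88: 3 bp
  88→95: 7 bp
  95→99: 4 bp
  99→113: 14 bp
  113→122: 9 bp
  122→124: 2 bp
  124→130: 6 bp
  130→143: 13 bp
  143→145: 2 bp
  145→5 (wrap): 152-145+5 = 12 bp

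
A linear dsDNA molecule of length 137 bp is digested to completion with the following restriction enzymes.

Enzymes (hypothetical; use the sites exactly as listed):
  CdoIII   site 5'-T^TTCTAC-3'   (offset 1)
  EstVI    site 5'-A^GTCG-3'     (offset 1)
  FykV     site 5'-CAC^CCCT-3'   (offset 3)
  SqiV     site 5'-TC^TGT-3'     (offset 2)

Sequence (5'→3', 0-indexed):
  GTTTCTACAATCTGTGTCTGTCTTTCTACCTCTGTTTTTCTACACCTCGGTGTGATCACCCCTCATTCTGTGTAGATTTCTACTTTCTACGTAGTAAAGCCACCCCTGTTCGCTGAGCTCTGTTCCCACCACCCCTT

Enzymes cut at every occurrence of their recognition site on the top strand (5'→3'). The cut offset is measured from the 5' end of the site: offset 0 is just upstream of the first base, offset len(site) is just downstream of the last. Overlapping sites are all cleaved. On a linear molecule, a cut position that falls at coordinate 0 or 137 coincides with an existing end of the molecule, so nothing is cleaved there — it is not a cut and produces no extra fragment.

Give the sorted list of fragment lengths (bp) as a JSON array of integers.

Site scan:
  CdoIII (TTTCTAC, off=1): starts [1, 22, 36, 76, 83] → cuts [2, 23, 37, 77, 84]
  EstVI (AGTCG, off=1): no sites
  FykV (CACCCCT, off=3): starts [56, 100, 129] → cuts [59, 103, 132]
  SqiV (TCTGT, off=2): starts [10, 16, 30, 66, 118] → cuts [12, 18, 32, 68, 120]

All cut coordinates (distinct, sorted): [2, 12, 18, 23, 32, 37, 59, 68, 77, 84, 103, 120, 132]

Fragment lengths:
  [0,2): 2 bp
  [2,12): 10 bp
  [12,18): 6 bp
  [18,23): 5 bp
  [23,32): 9 bp
  [32,37): 5 bp
  [37,59): 22 bp
  [59,68): 9 bp
  [68,77): 9 bp
  [77,84): 7 bp
  [84,103): 19 bp
  [103,120): 17 bp
  [120,132): 12 bp
  [132,137): 5 bp

[2,5,5,5,6,7,9,9,9,10,12,17,19,22]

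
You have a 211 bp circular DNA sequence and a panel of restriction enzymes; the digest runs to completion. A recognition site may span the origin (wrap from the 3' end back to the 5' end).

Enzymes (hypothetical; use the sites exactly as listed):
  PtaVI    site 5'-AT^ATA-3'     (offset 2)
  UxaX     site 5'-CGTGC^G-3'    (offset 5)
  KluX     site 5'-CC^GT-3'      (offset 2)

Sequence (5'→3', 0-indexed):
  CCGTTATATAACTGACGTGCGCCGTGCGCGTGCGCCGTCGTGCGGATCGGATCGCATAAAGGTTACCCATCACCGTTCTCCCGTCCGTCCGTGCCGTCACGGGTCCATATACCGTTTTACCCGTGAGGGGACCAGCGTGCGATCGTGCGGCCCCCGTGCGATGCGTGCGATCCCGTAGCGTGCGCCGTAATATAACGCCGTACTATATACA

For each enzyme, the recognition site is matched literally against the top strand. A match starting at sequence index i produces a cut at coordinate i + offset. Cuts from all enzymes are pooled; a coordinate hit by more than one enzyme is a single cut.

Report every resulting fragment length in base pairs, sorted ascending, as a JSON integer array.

[3,3,3,4,4,4,4,5,5,5,5,6,6,7,7,7,7,8,8,8,9,9,9,13,13,18,31]

Scan for sites:
  PtaVI (ATATA, off=2): starts [5, 106, 189, 204] → cuts [7, 108, 191, 206]
  UxaX (CGTGCG, off=5): starts [15, 22, 28, 38, 135, 143, 154, 163, 178] → cuts [20, 27, 33, 43, 140, 148, 159, 168, 183]
  KluX (CCGT, off=2): starts [0, 21, 34, 72, 80, 84, 88, 93, 111, 120, 153, 172, 184, 197] → cuts [2, 23, 36, 74, 82, 86, 90, 95, 113, 122, 155, 174, 186, 199]

All cut coordinates (distinct, sorted): [2, 7, 20, 23, 27, 33, 36, 43, 74, 82, 86, 90, 95, 108, 113, 122, 140, 148, 155, 159, 168, 174, 183, 186, 191, 199, 206]

Fragments:
  2→7: 5 bp
  7→20: 13 bp
  20→23: 3 bp
  23→27: 4 bp
  27→33: 6 bp
  33→36: 3 bp
  36→43: 7 bp
  43→74: 31 bp
  74→82: 8 bp
  82→86: 4 bp
  86→90: 4 bp
  90→95: 5 bp
  95→108: 13 bp
  108→113: 5 bp
  113→122: 9 bp
  122→140: 18 bp
  140→148: 8 bp
  148→155: 7 bp
  155→159: 4 bp
  159→168: 9 bp
  168→174: 6 bp
  174→183: 9 bp
  183→186: 3 bp
  186→191: 5 bp
  191→199: 8 bp
  199→206: 7 bp
  206→2 (wrap): 211-206+2 = 7 bp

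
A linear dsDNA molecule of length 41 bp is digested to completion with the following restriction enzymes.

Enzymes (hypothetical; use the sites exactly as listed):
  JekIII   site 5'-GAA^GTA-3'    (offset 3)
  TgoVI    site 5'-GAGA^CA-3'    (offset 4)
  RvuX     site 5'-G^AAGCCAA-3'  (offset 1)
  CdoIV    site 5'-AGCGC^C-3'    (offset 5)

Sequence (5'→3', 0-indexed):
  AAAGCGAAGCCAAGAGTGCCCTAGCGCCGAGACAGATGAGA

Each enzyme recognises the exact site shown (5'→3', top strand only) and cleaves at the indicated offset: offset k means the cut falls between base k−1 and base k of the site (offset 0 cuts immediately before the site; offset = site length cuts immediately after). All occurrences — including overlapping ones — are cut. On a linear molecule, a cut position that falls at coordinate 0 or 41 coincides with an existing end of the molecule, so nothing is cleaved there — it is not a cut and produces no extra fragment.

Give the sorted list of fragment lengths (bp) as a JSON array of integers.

[5,6,9,21]

Site scan:
  JekIII (GAAGTA, off=3): no sites
  TgoVI (GAGACA, off=4): starts [28] → cuts [32]
  RvuX (GAAGCCAA, off=1): starts [5] → cuts [6]
  CdoIV (AGCGCC, off=5): starts [22] → cuts [27]

Pooled cuts: [6, 27, 32]

Fragments:
  [0,6): 6 bp
  [6,27): 21 bp
  [27,32): 5 bp
  [32,41): 9 bp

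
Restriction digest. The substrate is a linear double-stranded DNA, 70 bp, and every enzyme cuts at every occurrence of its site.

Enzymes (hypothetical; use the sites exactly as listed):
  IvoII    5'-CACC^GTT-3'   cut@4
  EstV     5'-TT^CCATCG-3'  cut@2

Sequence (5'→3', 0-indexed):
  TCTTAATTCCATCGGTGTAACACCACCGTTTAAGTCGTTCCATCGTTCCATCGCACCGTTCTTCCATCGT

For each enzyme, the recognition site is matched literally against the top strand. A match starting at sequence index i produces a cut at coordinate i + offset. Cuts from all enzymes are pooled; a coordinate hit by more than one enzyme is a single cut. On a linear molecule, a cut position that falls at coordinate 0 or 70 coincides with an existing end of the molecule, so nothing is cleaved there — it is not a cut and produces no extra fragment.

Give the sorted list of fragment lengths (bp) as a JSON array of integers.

Scan for sites:
  IvoII CACCGTT/4: at [23, 53] ⇒ [27, 57]
  EstV TTCCATCG/2: at [6, 37, 45, 61] ⇒ [8, 39, 47, 63]

Pooled cuts: [8, 27, 39, 47, 57, 63]

Fragment lengths:
  [0,8): 8 bp
  [8,27): 19 bp
  [27,39): 12 bp
  [39,47): 8 bp
  [47,57): 10 bp
  [57,63): 6 bp
  [63,70): 7 bp

[6,7,8,8,10,12,19]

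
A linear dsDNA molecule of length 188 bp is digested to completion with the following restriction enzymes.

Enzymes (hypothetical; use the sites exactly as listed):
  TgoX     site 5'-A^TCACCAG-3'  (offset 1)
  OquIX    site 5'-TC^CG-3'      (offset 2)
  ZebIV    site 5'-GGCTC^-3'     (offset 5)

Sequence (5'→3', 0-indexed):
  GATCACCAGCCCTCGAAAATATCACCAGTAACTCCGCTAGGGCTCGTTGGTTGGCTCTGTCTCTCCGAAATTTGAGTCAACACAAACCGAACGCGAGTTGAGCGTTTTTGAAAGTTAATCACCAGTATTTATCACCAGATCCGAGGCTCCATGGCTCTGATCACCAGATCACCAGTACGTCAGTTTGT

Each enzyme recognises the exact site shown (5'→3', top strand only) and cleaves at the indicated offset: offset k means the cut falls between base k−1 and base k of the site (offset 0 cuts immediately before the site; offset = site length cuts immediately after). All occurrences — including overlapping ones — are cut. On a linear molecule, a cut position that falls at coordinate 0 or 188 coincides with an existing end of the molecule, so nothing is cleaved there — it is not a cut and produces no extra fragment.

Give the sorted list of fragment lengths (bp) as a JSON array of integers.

Scan for sites:
  TgoX (ATCACCAG, off=1): starts [1, 20, 117, 130, 159, 167] → cuts [2, 21, 118, 131, 160, 168]
  OquIX (TCCG, off=2): starts [32, 63, 139] → cuts [34, 65, 141]
  ZebIV (GGCTC, off=5): starts [40, 52, 144, 152] → cuts [45, 57, 149, 157]

Pooled cuts: [2, 21, 34, 45, 57, 65, 118, 131, 141, 149, 157, 160, 168]

Fragment lengths:
  [0,2): 2 bp
  [2,21): 19 bp
  [21,34): 13 bp
  [34,45): 11 bp
  [45,57): 12 bp
  [57,65): 8 bp
  [65,118): 53 bp
  [118,131): 13 bp
  [131,141): 10 bp
  [141,149): 8 bp
  [149,157): 8 bp
  [157,160): 3 bp
  [160,168): 8 bp
  [168,188): 20 bp

[2,3,8,8,8,8,10,11,12,13,13,19,20,53]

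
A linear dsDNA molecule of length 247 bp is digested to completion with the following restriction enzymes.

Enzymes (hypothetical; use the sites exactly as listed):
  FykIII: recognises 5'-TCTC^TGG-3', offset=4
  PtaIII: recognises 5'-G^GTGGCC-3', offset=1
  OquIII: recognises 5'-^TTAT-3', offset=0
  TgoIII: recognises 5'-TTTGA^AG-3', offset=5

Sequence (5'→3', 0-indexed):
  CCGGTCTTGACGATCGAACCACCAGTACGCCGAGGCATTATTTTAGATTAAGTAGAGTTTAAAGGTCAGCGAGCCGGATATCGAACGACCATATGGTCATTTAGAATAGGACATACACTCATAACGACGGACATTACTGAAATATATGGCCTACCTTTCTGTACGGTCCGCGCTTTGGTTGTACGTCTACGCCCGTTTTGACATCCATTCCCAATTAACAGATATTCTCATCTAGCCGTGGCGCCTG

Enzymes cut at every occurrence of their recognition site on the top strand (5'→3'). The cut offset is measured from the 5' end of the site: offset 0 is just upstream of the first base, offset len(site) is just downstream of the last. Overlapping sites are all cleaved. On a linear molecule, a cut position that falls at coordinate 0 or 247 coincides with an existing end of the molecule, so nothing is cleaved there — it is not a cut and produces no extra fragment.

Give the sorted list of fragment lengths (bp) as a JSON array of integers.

Scan for sites:
  FykIII (TCTCTGG, off=4): no sites
  PtaIII (GGTGGCC, off=1): no sites
  OquIII (TTAT, off=0): starts [37] → cuts [37]
  TgoIII (TTTGAAG, off=5): no sites

Pooled cuts: [37]

Fragment lengths:
  [0,37): 37 bp
  [37,247): 210 bp

[37,210]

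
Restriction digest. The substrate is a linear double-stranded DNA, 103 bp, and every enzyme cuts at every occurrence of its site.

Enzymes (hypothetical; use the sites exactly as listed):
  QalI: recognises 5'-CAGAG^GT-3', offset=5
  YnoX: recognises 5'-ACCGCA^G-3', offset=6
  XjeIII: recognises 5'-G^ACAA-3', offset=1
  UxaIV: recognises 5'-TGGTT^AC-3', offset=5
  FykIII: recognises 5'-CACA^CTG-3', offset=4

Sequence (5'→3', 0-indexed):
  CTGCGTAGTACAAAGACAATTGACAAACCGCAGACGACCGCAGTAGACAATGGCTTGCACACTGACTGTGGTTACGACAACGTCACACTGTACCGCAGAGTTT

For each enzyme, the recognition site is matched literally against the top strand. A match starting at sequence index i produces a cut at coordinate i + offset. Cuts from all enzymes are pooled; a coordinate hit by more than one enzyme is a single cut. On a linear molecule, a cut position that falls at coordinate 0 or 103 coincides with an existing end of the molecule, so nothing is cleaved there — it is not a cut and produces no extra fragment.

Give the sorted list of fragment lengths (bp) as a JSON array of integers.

[3,4,6,7,10,10,10,11,12,15,15]

Per-enzyme occurrences:
  QalI (CAGAGGT, off=5): no sites
  YnoX (ACCGCAG, off=6): starts [26, 36, 91] → cuts [32, 42, 97]
  XjeIII (GACAA, off=1): starts [14, 21, 45, 75] → cuts [15, 22, 46, 76]
  UxaIV (TGGTTAC, off=5): starts [68] → cuts [73]
  FykIII (CACACTG, off=4): starts [57, 83] → cuts [61, 87]

Pooled cuts: [15, 22, 32, 42, 46, 61, 73, 76, 87, 97]

Fragments:
  [0,15): 15 bp
  [15,22): 7 bp
  [22,32): 10 bp
  [32,42): 10 bp
  [42,46): 4 bp
  [46,61): 15 bp
  [61,73): 12 bp
  [73,76): 3 bp
  [76,87): 11 bp
  [87,97): 10 bp
  [97,103): 6 bp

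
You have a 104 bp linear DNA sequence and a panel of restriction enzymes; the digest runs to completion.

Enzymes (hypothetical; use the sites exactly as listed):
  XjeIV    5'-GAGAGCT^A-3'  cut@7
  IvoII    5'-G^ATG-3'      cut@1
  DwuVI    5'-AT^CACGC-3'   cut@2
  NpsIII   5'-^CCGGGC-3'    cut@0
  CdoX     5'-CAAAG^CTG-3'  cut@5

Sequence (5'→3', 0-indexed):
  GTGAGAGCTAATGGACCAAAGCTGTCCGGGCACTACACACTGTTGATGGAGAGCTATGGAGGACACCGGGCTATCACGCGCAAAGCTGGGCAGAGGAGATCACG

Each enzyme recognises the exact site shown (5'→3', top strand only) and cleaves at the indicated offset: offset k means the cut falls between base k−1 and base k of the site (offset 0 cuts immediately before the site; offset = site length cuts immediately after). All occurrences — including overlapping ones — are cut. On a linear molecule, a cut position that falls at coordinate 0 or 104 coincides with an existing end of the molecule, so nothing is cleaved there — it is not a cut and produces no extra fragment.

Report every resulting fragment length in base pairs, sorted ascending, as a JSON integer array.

[4,9,9,10,10,11,12,19,20]

Scan for sites:
  XjeIV (GAGAGCTA, off=7): starts [2, 48] → cuts [9, 55]
  IvoII (GATG, off=1): starts [44] → cuts [45]
  DwuVI (ATCACGC, off=2): starts [72] → cuts [74]
  NpsIII (CCGGGC, off=0): starts [25, 65] → cuts [25, 65]
  CdoX (CAAAGCTG, off=5): starts [16, 80] → cuts [21, 85]

Pooled cuts: [9, 21, 25, 45, 55, 65, 74, 85]

Fragments:
  [0,9): 9 bp
  [9,21): 12 bp
  [21,25): 4 bp
  [25,45): 20 bp
  [45,55): 10 bp
  [55,65): 10 bp
  [65,74): 9 bp
  [74,85): 11 bp
  [85,104): 19 bp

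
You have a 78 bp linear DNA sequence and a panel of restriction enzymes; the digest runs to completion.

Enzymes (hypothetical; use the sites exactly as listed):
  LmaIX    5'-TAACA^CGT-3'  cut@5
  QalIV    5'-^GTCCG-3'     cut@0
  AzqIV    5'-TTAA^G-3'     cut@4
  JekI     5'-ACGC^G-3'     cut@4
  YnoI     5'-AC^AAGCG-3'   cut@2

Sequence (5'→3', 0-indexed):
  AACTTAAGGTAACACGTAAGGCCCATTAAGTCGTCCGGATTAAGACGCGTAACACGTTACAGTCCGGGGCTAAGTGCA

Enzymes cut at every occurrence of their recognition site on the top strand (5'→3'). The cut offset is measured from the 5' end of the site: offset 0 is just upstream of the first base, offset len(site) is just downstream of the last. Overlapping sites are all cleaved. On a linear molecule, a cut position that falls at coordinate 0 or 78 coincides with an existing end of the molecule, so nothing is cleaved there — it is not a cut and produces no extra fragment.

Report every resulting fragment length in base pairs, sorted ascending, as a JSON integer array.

Per-enzyme occurrences:
  LmaIX TAACACGT/5: at [9, 49] ⇒ [14, 54]
  QalIV GTCCG/0: at [32, 61] ⇒ [32, 61]
  AzqIV TTAAG/4: at [3, 25, 39] ⇒ [7, 29, 43]
  JekI ACGCG/4: at [44] ⇒ [48]
  YnoI (ACAAGCG, off=2): no sites

All cut coordinates (distinct, sorted): [7, 14, 29, 32, 43, 48, 54, 61]

Fragment lengths:
  [0,7): 7 bp
  [7,14): 7 bp
  [14,29): 15 bp
  [29,32): 3 bp
  [32,43): 11 bp
  [43,48): 5 bp
  [48,54): 6 bp
  [54,61): 7 bp
  [61,78): 17 bp

[3,5,6,7,7,7,11,15,17]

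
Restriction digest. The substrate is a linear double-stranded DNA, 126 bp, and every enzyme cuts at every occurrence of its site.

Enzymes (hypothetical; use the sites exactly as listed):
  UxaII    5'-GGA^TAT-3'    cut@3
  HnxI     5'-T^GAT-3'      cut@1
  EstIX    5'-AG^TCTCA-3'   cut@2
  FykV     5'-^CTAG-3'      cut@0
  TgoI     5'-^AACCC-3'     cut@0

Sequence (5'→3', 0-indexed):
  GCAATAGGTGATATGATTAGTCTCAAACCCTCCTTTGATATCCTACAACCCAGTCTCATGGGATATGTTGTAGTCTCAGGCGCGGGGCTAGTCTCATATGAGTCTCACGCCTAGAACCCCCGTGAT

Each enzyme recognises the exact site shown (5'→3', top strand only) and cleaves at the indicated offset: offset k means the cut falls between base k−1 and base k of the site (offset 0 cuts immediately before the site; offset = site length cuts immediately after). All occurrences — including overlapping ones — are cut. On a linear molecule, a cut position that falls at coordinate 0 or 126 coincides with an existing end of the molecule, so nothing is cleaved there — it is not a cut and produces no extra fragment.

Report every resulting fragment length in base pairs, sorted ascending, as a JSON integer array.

[3,4,4,5,5,6,7,8,9,9,10,10,10,11,11,14]

Scan for sites:
  UxaII (GGATAT, off=3): starts [60] → cuts [63]
  HnxI (TGAT, off=1): starts [8, 13, 35, 122] → cuts [9, 14, 36, 123]
  EstIX (AGTCTCA, off=2): starts [18, 51, 71, 89, 100] → cuts [20, 53, 73, 91, 102]
  FykV (CTAG, off=0): starts [87, 110] → cuts [87, 110]
  TgoI (AACCC, off=0): starts [25, 46, 114] → cuts [25, 46, 114]

Pooled cuts: [9, 14, 20, 25, 36, 46, 53, 63, 73, 87, 91, 102, 110, 114, 123]

Fragment lengths:
  [0,9): 9 bp
  [9,14): 5 bp
  [14,20): 6 bp
  [20,25): 5 bp
  [25,36): 11 bp
  [36,46): 10 bp
  [46,53): 7 bp
  [53,63): 10 bp
  [63,73): 10 bp
  [73,87): 14 bp
  [87,91): 4 bp
  [91,102): 11 bp
  [102,110): 8 bp
  [110,114): 4 bp
  [114,123): 9 bp
  [123,126): 3 bp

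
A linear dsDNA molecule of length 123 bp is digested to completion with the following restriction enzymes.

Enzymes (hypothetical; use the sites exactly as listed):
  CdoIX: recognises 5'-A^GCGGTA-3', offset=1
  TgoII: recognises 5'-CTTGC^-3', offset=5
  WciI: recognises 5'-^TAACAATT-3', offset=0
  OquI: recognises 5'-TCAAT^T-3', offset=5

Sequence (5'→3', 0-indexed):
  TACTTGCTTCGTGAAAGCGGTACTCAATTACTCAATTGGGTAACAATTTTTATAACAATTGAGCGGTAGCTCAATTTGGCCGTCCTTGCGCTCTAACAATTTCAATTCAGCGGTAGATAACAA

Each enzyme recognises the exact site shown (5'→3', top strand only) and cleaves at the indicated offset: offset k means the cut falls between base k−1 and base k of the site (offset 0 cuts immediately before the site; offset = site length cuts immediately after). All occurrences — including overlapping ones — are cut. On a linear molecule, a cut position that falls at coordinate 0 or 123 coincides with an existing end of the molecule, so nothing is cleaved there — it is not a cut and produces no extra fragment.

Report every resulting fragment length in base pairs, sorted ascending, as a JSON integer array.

[3,4,4,7,8,9,10,12,12,13,13,14,14]

Per-enzyme occurrences:
  CdoIX (AGCGGTA, off=1): starts [15, 61, 108] → cuts [16, 62, 109]
  TgoII (CTTGC, off=5): starts [2, 84] → cuts [7, 89]
  WciI (TAACAATT, off=0): starts [40, 52, 93] → cuts [40, 52, 93]
  OquI (TCAATT, off=5): starts [23, 31, 70, 101] → cuts [28, 36, 75, 106]

Pooled cuts: [7, 16, 28, 36, 40, 52, 62, 75, 89, 93, 106, 109]

Fragment lengths:
  [0,7): 7 bp
  [7,16): 9 bp
  [16,28): 12 bp
  [28,36): 8 bp
  [36,40): 4 bp
  [40,52): 12 bp
  [52,62): 10 bp
  [62,75): 13 bp
  [75,89): 14 bp
  [89,93): 4 bp
  [93,106): 13 bp
  [106,109): 3 bp
  [109,123): 14 bp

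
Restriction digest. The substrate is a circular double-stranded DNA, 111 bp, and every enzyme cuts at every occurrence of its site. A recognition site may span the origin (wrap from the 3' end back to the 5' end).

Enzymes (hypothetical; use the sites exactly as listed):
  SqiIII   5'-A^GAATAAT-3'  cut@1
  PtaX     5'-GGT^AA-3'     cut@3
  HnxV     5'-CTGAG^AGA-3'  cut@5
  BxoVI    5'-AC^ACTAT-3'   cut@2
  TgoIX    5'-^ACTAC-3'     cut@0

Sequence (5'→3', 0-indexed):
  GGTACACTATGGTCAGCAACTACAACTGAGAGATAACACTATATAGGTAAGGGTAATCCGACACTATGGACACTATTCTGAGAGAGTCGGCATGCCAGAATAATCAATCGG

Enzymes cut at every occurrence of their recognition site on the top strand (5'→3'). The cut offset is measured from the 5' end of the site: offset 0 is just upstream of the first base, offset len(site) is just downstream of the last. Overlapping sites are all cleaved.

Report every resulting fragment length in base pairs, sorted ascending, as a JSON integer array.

[6,7,8,9,11,11,12,13,15,19]

Site scan:
  SqiIII AGAATAAT/1: at [96] ⇒ [97]
  PtaX GGTAA/3: at [45, 51] ⇒ [48, 54]
  HnxV CTGAGAGA/5: at [25, 77] ⇒ [30, 82]
  BxoVI ACACTAT/2: at [3, 35, 60, 69] ⇒ [5, 37, 62, 71]
  TgoIX ACTAC/0: at [18] ⇒ [18]

All cut coordinates (distinct, sorted): [5, 18, 30, 37, 48, 54, 62, 71, 82, 97]

Fragments:
  5→18: 13 bp
  18→30: 12 bp
  30→37: 7 bp
  37→48: 11 bp
  48→54: 6 bp
  54→62: 8 bp
  62→71: 9 bp
  71→82: 11 bp
  82→97: 15 bp
  97→5 (wrap): 111-97+5 = 19 bp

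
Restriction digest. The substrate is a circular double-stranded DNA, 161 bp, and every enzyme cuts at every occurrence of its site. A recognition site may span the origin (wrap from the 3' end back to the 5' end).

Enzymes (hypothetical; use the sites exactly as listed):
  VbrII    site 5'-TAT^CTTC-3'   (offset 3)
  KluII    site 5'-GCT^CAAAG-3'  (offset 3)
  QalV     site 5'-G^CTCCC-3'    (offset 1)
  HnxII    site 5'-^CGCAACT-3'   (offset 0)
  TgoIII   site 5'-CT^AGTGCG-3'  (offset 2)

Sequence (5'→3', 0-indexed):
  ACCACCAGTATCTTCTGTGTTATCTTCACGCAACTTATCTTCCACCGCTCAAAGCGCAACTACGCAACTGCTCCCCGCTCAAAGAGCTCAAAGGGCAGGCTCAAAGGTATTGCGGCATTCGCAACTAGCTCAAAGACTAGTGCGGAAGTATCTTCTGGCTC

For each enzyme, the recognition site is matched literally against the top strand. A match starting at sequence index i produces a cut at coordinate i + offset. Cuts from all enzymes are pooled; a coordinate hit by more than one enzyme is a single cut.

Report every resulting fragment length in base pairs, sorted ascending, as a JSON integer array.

Site scan:
  VbrII (TATCTTC, off=3): starts [8, 20, 35, 148] → cuts [11, 23, 38, 151]
  KluII (GCTCAAAG, off=3): starts [46, 76, 85, 98, 127] → cuts [49, 79, 88, 101, 130]
  QalV (GCTCCC, off=1): starts [69] → cuts [70]
  HnxII (CGCAACT, off=0): starts [28, 54, 62, 119] → cuts [28, 54, 62, 119]
  TgoIII (CTAGTGCG, off=2): starts [136] → cuts [138]

All cut coordinates (distinct, sorted): [11, 23, 28, 38, 49, 54, 62, 70, 79, 88, 101, 119, 130, 138, 151]

Fragments:
  11→23: 12 bp
  23→28: 5 bp
  28→38: 10 bp
  38→49: 11 bp
  49→54: 5 bp
  54→62: 8 bp
  62→70: 8 bp
  70→79: 9 bp
  79→88: 9 bp
  88→101: 13 bp
  101→119: 18 bp
  119→130: 11 bp
  130→138: 8 bp
  138→151: 13 bp
  151→11 (wrap): 161-151+11 = 21 bp

[5,5,8,8,8,9,9,10,11,11,12,13,13,18,21]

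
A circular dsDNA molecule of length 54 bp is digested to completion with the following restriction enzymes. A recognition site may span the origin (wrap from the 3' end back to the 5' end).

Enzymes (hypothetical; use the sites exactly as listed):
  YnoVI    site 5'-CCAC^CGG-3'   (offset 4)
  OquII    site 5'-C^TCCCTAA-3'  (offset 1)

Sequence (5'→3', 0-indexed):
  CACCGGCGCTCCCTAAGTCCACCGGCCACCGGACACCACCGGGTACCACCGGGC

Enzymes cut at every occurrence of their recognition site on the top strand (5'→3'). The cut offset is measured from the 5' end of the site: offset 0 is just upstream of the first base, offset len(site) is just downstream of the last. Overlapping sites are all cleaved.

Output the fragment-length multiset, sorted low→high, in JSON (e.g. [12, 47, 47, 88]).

[6,7,8,10,10,13]

Scan for sites:
  YnoVI CCACCGG/4: at [18, 25, 35, 45, 53] ⇒ [3, 22, 29, 39, 49]
  OquII CTCCCTAA/1: at [8] ⇒ [9]

All cut coordinates (distinct, sorted): [3, 9, 22, 29, 39, 49]

Fragments:
  3→9: 6 bp
  9→22: 13 bp
  22→29: 7 bp
  29→39: 10 bp
  39→49: 10 bp
  49→3 (wrap): 54-49+3 = 8 bp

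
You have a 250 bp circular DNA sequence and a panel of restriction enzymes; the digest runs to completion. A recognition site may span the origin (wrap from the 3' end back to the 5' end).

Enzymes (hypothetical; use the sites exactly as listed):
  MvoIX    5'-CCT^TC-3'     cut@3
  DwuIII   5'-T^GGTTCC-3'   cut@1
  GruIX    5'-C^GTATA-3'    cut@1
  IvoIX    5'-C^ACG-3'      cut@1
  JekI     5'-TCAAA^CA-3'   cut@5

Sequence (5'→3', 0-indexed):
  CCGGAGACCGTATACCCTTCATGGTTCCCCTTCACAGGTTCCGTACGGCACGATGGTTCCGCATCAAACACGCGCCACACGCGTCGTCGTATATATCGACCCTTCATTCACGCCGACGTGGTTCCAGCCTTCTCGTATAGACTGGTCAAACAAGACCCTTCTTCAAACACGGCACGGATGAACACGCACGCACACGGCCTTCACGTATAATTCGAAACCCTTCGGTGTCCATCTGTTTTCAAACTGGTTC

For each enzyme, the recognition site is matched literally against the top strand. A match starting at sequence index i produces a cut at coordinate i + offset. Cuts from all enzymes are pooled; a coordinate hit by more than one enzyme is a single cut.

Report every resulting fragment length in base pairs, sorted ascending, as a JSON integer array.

Scan for sites:
  MvoIX CCTTC/3: at [15, 28, 100, 127, 156, 197, 218] ⇒ [18, 31, 103, 130, 159, 200, 221]
  DwuIII TGGTTCC/1: at [21, 53, 118, 244] ⇒ [22, 54, 119, 245]
  GruIX CGTATA/1: at [8, 87, 133, 203] ⇒ [9, 88, 134, 204]
  IvoIX CACG/1: at [48, 68, 77, 108, 167, 172, 182, 186, 192, 201] ⇒ [49, 69, 78, 109, 168, 173, 183, 187, 193, 202]
  JekI TCAAACA/5: at [63, 145, 162] ⇒ [68, 150, 167]

Pooled cuts: [9, 18, 22, 31, 49, 54, 68, 69, 78, 88, 103, 109, 119, 130, 134, 150, 159, 167, 168, 173, 183, 187, 193, 200, 202, 204, 221, 245]

Fragment lengths:
  9→18: 9 bp
  18→22: 4 bp
  22→31: 9 bp
  31→49: 18 bp
  49→54: 5 bp
  54→68: 14 bp
  68→69: 1 bp
  69→78: 9 bp
  78→88: 10 bp
  88→103: 15 bp
  103→109: 6 bp
  109→119: 10 bp
  119→130: 11 bp
  130→134: 4 bp
  134→150: 16 bp
  150→159: 9 bp
  159→167: 8 bp
  167→168: 1 bp
  168→173: 5 bp
  173→183: 10 bp
  183→187: 4 bp
  187→193: 6 bp
  193→200: 7 bp
  200→202: 2 bp
  202→204: 2 bp
  204→221: 17 bp
  221→245: 24 bp
  245→9 (wrap): 250-245+9 = 14 bp

[1,1,2,2,4,4,4,5,5,6,6,7,8,9,9,9,9,10,10,10,11,14,14,15,16,17,18,24]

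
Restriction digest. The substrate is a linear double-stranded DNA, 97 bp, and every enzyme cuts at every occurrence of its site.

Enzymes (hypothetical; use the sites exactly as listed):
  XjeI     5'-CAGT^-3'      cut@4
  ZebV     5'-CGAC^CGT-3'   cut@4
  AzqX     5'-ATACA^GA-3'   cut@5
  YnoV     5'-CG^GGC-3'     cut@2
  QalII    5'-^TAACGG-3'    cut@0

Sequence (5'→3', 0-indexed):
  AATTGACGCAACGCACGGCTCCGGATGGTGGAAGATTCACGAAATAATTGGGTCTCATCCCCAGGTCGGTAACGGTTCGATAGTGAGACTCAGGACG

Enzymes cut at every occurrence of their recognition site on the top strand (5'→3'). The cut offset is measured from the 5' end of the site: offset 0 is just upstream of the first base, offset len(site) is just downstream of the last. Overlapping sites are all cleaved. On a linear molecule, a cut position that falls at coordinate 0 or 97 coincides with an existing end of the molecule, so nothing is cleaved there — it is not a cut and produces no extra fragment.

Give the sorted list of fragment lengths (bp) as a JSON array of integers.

[28,69]

Scan for sites:
  XjeI (CAGT, off=4): no sites
  ZebV (CGACCGT, off=4): no sites
  AzqX (ATACAGA, off=5): no sites
  YnoV (CGGGC, off=2): no sites
  QalII (TAACGG, off=0): starts [69] → cuts [69]

All cut coordinates (distinct, sorted): [69]

Fragments:
  [0,69): 69 bp
  [69,97): 28 bp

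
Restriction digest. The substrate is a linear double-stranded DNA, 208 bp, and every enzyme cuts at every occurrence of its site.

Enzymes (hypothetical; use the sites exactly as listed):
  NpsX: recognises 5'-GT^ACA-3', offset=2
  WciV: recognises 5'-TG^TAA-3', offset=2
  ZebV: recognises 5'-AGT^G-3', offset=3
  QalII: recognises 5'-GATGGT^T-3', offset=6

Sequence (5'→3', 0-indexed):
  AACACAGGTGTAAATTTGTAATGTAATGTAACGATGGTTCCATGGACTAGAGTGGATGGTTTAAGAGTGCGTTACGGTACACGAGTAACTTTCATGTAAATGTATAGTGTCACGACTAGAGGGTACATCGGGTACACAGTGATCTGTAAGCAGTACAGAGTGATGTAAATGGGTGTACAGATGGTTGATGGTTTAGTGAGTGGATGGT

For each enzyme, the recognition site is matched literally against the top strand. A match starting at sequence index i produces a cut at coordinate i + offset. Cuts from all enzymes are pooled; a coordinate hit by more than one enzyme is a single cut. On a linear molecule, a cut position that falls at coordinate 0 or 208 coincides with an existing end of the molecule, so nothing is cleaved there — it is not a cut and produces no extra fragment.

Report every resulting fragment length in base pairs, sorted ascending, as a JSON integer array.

[4,4,5,5,5,6,7,7,7,7,7,8,8,8,9,9,10,10,10,11,12,15,16,18]

Site scan:
  NpsX (GTACA, off=2): starts [76, 122, 131, 152, 174] → cuts [78, 124, 133, 154, 176]
  WciV (TGTAA, off=2): starts [8, 16, 21, 26, 94, 144, 163] → cuts [10, 18, 23, 28, 96, 146, 165]
  ZebV (AGTG, off=3): starts [50, 65, 105, 137, 158, 194, 198] → cuts [53, 68, 108, 140, 161, 197, 201]
  QalII (GATGGTT, off=6): starts [32, 54, 179, 186] → cuts [38, 60, 185, 192]

Pooled cuts: [10, 18, 23, 28, 38, 53, 60, 68, 78, 96, 108, 124, 133, 140, 146, 154, 161, 165, 176, 185, 192, 197, 201]

Fragments:
  [0,10): 10 bp
  [10,18): 8 bp
  [18,23): 5 bp
  [23,28): 5 bp
  [28,38): 10 bp
  [38,53): 15 bp
  [53,60): 7 bp
  [60,68): 8 bp
  [68,78): 10 bp
  [78,96): 18 bp
  [96,108): 12 bp
  [108,124): 16 bp
  [124,133): 9 bp
  [133,140): 7 bp
  [140,146): 6 bp
  [146,154): 8 bp
  [154,161): 7 bp
  [161,165): 4 bp
  [165,176): 11 bp
  [176,185): 9 bp
  [185,192): 7 bp
  [192,197): 5 bp
  [197,201): 4 bp
  [201,208): 7 bp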